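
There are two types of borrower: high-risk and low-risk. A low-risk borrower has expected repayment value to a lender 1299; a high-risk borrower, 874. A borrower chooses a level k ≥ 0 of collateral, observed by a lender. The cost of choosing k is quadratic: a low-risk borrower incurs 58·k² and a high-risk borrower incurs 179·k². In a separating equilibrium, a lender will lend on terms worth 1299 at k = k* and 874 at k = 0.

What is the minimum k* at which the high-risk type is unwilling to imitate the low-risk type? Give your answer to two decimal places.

1.54

The high-risk type at k = 0 receives 874; imitating at k* yields 1299 − 179·k*².
Indifference: 874 = 1299 − 179·k*², so k*² = (1299 − 874) / 179 ≈ 2.3743.
k* = √2.3743 ≈ 1.54.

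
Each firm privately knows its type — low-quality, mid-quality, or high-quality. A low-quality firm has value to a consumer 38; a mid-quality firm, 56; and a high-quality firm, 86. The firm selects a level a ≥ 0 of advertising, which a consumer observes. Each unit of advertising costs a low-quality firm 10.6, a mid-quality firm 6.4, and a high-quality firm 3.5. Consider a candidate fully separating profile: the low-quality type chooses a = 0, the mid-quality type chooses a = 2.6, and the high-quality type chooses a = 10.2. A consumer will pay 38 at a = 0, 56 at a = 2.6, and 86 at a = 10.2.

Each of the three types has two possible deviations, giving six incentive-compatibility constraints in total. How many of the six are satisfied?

6

Mid-quality (own payoff 56 − 6.4×2.6 = 39.36): to a=0 gives 38 → no gain ✓; to a=10.2 gives 86 − 6.4×10.2 = 20.72 → no gain ✓.
Low-quality (own payoff 38): to a=2.6 gives 56 − 10.6×2.6 = 28.44 → no gain ✓; to a=10.2 gives 86 − 10.6×10.2 = -22.12 → no gain ✓.
High-quality (own payoff 86 − 3.5×10.2 = 50.3): to a=0 gives 38 → no gain ✓; to a=2.6 gives 56 − 3.5×2.6 = 46.9 → no gain ✓.
6 of the 6 constraints hold; this profile is a separating equilibrium.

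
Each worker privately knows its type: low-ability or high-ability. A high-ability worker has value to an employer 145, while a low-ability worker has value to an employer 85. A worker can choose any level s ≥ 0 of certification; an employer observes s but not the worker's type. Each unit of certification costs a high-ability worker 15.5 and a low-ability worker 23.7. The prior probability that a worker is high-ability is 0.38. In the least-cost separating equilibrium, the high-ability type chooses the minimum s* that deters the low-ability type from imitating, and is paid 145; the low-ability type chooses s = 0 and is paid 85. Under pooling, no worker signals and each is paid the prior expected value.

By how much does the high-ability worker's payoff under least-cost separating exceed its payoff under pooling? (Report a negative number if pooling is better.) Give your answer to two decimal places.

Least-cost separating signal: s* solves 85 = 145 − 23.7·s*, so s* = (145 − 85)/23.7 ≈ 2.5316.
High-ability type's separating payoff: 145 − 15.5 × s* = 145 − 15.5 × (145 − 85)/23.7 = 145 − 930/23.7 ≈ 105.7595.
Pooling payoff: 0.38 × 145 + 0.62 × 85 = 107.8.
Difference: 105.7595 − 107.8 = -2.0405, i.e. -2.04 to two decimal places.
The high-ability type would prefer the pooling outcome.

-2.04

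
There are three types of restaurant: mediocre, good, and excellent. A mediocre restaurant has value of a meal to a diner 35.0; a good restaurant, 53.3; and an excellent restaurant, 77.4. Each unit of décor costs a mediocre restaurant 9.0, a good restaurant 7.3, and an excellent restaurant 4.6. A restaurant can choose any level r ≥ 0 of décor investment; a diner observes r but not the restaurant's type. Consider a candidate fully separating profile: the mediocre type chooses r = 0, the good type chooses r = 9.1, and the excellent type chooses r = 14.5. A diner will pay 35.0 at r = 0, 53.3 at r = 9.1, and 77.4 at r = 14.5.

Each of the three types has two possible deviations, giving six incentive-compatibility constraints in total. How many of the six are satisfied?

Mediocre (own payoff 35.0): to r=9.1 gives 53.3 − 9.0×9.1 = -28.6 → no gain ✓; to r=14.5 gives 77.4 − 9.0×14.5 = -53.1 → no gain ✓.
Good (own payoff 53.3 − 7.3×9.1 = -13.13): to r=0 gives 35.0 → profitable ✗; to r=14.5 gives 77.4 − 7.3×14.5 = -28.45 → no gain ✓.
Excellent (own payoff 77.4 − 4.6×14.5 = 10.7): to r=0 gives 35.0 → profitable ✗; to r=9.1 gives 53.3 − 4.6×9.1 = 11.44 → profitable ✗.
3 of the 6 constraints hold; not an equilibrium.

3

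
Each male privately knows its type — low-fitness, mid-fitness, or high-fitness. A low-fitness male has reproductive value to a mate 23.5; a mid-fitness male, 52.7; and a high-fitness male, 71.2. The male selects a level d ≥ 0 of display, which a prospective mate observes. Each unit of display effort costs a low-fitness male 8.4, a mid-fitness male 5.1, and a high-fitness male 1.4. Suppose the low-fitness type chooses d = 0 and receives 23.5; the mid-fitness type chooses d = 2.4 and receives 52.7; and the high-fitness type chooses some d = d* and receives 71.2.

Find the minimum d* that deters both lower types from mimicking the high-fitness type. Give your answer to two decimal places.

6.03

Low-fitness type (on-path payoff 23.5) won't mimic when 23.5 ≥ 71.2 − 8.4·d*, i.e. d* ≥ 5.68.
Mid-fitness type (on-path payoff 52.7 − 5.1×2.4 = 40.46) won't mimic when 40.46 ≥ 71.2 − 5.1·d*, i.e. d* ≥ 6.03.
Both must hold, so d* = max(5.68, 6.03) = 6.03. The mid-fitness type's constraint binds.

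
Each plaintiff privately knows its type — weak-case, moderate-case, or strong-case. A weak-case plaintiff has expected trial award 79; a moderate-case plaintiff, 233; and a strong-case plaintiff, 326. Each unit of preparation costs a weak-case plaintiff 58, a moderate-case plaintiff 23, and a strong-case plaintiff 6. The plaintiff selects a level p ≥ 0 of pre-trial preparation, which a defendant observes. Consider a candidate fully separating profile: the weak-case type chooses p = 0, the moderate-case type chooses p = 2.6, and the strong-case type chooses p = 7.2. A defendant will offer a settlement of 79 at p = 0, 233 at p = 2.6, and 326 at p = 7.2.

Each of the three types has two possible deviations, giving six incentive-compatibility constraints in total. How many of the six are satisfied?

Strong-case (own payoff 326 − 6×7.2 = 282.8): to p=0 gives 79 → no gain ✓; to p=2.6 gives 233 − 6×2.6 = 217.4 → no gain ✓.
Weak-case (own payoff 79): to p=2.6 gives 233 − 58×2.6 = 82.2 → profitable ✗; to p=7.2 gives 326 − 58×7.2 = -91.6 → no gain ✓.
Moderate-case (own payoff 233 − 23×2.6 = 173.2): to p=0 gives 79 → no gain ✓; to p=7.2 gives 326 − 23×7.2 = 160.4 → no gain ✓.
5 of the 6 constraints hold; not an equilibrium.

5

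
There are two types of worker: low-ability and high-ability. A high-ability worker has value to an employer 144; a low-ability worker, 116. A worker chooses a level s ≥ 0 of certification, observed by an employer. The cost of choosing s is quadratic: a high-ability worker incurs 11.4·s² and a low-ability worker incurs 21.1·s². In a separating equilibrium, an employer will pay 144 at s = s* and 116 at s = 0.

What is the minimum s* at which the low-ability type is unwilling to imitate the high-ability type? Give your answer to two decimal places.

1.15

The low-ability type at s = 0 receives 116; imitating at s* yields 144 − 21.1·s*².
Indifference: 116 = 144 − 21.1·s*², so s*² = (144 − 116) / 21.1 ≈ 1.3270.
s* = √1.3270 ≈ 1.15.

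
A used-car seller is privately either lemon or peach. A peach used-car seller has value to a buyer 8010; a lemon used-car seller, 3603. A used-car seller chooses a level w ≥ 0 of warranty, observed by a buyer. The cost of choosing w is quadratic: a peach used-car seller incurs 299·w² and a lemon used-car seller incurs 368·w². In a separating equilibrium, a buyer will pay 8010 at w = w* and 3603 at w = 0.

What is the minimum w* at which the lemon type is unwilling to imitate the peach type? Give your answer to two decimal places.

3.46

The lemon type at w = 0 receives 3603; imitating at w* yields 8010 − 368·w*².
Indifference: 3603 = 8010 − 368·w*², so w*² = (8010 − 3603) / 368 ≈ 11.9755.
w* = √11.9755 ≈ 3.46.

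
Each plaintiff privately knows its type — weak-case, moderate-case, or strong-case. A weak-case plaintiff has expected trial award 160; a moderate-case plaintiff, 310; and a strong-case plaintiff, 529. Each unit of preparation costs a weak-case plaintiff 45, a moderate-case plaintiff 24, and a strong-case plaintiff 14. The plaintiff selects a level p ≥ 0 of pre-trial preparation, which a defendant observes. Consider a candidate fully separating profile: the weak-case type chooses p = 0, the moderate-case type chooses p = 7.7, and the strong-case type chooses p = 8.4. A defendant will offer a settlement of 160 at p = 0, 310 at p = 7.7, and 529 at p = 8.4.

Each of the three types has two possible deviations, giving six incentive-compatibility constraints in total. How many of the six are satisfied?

4

Moderate-case (own payoff 310 − 24×7.7 = 125.2): to p=0 gives 160 → profitable ✗; to p=8.4 gives 529 − 24×8.4 = 327.4 → profitable ✗.
Weak-case (own payoff 160): to p=7.7 gives 310 − 45×7.7 = -36.5 → no gain ✓; to p=8.4 gives 529 − 45×8.4 = 151 → no gain ✓.
Strong-case (own payoff 529 − 14×8.4 = 411.4): to p=0 gives 160 → no gain ✓; to p=7.7 gives 310 − 14×7.7 = 202.2 → no gain ✓.
4 of the 6 constraints hold; not an equilibrium.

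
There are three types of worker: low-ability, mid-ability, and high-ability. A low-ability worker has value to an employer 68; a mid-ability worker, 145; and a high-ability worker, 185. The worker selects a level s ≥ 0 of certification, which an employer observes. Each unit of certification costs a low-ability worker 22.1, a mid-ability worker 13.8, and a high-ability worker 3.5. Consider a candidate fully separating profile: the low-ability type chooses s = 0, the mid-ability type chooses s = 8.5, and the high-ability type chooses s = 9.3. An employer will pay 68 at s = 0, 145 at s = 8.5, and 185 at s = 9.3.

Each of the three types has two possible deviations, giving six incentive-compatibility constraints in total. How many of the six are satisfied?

High-ability (own payoff 185 − 3.5×9.3 = 152.45): to s=0 gives 68 → no gain ✓; to s=8.5 gives 145 − 3.5×8.5 = 115.25 → no gain ✓.
Mid-ability (own payoff 145 − 13.8×8.5 = 27.7): to s=0 gives 68 → profitable ✗; to s=9.3 gives 185 − 13.8×9.3 = 56.66 → profitable ✗.
Low-ability (own payoff 68): to s=8.5 gives 145 − 22.1×8.5 = -42.85 → no gain ✓; to s=9.3 gives 185 − 22.1×9.3 = -20.53 → no gain ✓.
4 of the 6 constraints hold; not an equilibrium.

4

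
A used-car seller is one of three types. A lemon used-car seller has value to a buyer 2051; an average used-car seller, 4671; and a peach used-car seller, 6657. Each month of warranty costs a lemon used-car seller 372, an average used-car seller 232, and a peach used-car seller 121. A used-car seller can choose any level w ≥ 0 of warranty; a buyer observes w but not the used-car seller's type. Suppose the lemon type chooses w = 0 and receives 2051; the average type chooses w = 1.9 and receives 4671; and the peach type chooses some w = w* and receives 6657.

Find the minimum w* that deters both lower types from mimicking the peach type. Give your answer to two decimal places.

Average type (on-path payoff 4671 − 232×1.9 = 4230.2) won't mimic when 4230.2 ≥ 6657 − 232·w*, i.e. w* ≥ 10.46.
Lemon type (on-path payoff 2051) won't mimic when 2051 ≥ 6657 − 372·w*, i.e. w* ≥ 12.38.
Both must hold, so w* = max(12.38, 10.46) = 12.38. The lemon type's constraint binds.

12.38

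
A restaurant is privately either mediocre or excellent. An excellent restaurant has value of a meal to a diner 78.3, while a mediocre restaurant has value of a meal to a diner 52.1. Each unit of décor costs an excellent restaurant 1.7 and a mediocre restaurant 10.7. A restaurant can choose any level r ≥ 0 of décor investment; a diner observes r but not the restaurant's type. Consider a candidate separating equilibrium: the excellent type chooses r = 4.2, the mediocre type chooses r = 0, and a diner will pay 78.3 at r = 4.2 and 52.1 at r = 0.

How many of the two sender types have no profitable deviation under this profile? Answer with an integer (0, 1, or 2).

Mediocre type: stay at 0 → 52.1; mimic → 78.3 − 10.7 × 4.2 = 33.36. IC holds (52.1 ≥ 33.36).
Excellent type: signal → 78.3 − 1.7 × 4.2 = 71.16; deviate to 0 → 52.1. IC holds (71.16 ≥ 52.1).
2 of 2 constraints hold, so this is a separating equilibrium.

2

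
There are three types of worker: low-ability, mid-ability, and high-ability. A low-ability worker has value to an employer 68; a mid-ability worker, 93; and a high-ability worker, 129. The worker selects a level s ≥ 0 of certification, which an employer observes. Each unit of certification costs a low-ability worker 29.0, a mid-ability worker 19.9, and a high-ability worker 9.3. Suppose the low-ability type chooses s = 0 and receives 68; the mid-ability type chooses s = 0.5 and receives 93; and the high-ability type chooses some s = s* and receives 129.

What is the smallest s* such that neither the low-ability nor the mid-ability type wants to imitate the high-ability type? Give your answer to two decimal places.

2.31

Low-ability type (on-path payoff 68) won't mimic when 68 ≥ 129 − 29.0·s*, i.e. s* ≥ 2.10.
Mid-ability type (on-path payoff 93 − 19.9×0.5 = 83.05) won't mimic when 83.05 ≥ 129 − 19.9·s*, i.e. s* ≥ 2.31.
Both must hold, so s* = max(2.10, 2.31) = 2.31. The mid-ability type's constraint binds.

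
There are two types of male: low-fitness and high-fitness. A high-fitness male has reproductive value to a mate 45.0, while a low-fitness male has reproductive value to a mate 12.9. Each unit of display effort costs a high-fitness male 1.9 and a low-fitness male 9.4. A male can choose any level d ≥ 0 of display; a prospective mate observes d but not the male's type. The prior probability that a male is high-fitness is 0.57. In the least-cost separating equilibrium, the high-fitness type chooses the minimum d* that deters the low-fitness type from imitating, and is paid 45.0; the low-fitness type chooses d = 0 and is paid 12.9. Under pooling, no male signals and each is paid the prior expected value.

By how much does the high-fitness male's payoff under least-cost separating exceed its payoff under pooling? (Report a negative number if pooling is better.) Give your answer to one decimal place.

7.3

Least-cost separating signal: d* solves 12.9 = 45.0 − 9.4·d*, so d* = (45.0 − 12.9)/9.4 ≈ 3.4149.
High-fitness type's separating payoff: 45.0 − 1.9 × d* = 45.0 − 1.9 × (45.0 − 12.9)/9.4 = 45.0 − 60.99/9.4 ≈ 38.512.
Pooling payoff: 0.57 × 45.0 + 0.43 × 12.9 = 31.197.
Difference: 38.512 − 31.197 = 7.315, i.e. 7.3 to one decimal place.
The high-fitness type prefers to separate.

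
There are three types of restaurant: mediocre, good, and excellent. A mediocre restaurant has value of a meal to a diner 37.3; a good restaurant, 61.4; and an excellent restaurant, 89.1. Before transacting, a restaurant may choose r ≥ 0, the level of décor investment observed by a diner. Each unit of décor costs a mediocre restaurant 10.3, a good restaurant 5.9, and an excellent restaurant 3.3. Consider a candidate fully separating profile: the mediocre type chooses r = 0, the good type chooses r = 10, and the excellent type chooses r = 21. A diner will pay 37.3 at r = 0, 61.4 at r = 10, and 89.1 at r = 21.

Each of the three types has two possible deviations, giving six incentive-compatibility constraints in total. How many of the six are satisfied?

Excellent (own payoff 89.1 − 3.3×21 = 19.8): to r=0 gives 37.3 → profitable ✗; to r=10 gives 61.4 − 3.3×10 = 28.4 → profitable ✗.
Good (own payoff 61.4 − 5.9×10 = 2.4): to r=0 gives 37.3 → profitable ✗; to r=21 gives 89.1 − 5.9×21 = -34.8 → no gain ✓.
Mediocre (own payoff 37.3): to r=10 gives 61.4 − 10.3×10 = -41.6 → no gain ✓; to r=21 gives 89.1 − 10.3×21 = -127.2 → no gain ✓.
3 of the 6 constraints hold; not an equilibrium.

3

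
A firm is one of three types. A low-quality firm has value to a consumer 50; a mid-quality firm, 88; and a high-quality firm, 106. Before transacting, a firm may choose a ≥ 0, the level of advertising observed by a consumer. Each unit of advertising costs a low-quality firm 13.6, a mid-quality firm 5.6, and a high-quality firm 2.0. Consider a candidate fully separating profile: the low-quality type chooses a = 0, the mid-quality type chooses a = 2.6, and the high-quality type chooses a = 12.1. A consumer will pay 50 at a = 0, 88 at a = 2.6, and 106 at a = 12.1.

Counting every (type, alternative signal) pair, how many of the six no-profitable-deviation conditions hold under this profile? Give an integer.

Low-quality (own payoff 50): to a=2.6 gives 88 − 13.6×2.6 = 52.64 → profitable ✗; to a=12.1 gives 106 − 13.6×12.1 = -58.56 → no gain ✓.
Mid-quality (own payoff 88 − 5.6×2.6 = 73.44): to a=0 gives 50 → no gain ✓; to a=12.1 gives 106 − 5.6×12.1 = 38.24 → no gain ✓.
High-quality (own payoff 106 − 2.0×12.1 = 81.8): to a=0 gives 50 → no gain ✓; to a=2.6 gives 88 − 2.0×2.6 = 82.8 → profitable ✗.
4 of the 6 constraints hold; not an equilibrium.

4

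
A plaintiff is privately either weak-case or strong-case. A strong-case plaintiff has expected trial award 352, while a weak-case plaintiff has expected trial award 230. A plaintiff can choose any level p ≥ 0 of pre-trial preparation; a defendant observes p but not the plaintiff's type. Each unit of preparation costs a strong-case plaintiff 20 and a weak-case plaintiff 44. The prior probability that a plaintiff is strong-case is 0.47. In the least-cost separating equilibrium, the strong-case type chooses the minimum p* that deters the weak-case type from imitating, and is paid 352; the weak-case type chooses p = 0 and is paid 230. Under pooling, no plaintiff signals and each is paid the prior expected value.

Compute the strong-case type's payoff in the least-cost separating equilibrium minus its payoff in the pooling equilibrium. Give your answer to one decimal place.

Least-cost separating signal: p* solves 230 = 352 − 44·p*, so p* = (352 − 230)/44 ≈ 2.7727.
Strong-case type's separating payoff: 352 − 20 × p* = 352 − 20 × (352 − 230)/44 = 352 − 2440/44 ≈ 296.545.
Pooling payoff: 0.47 × 352 + 0.53 × 230 = 287.34.
Difference: 296.545 − 287.34 = 9.205, i.e. 9.2 to one decimal place.
The strong-case type prefers to separate.

9.2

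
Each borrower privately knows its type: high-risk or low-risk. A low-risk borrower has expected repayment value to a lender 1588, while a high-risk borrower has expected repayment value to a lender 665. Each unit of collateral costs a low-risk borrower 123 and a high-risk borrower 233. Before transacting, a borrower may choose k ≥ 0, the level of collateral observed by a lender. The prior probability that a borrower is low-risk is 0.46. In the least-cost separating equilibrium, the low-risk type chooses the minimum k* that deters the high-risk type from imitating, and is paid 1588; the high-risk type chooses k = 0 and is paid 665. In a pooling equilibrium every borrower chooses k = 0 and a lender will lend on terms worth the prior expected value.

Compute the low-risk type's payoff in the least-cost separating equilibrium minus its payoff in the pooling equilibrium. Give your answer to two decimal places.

Least-cost separating signal: k* solves 665 = 1588 − 233·k*, so k* = (1588 − 665)/233 ≈ 3.9614.
Low-risk type's separating payoff: 1588 − 123 × k* = 1588 − 123 × (1588 − 665)/233 = 1588 − 113529/233 ≈ 1100.7511.
Pooling payoff: 0.46 × 1588 + 0.54 × 665 = 1089.58.
Difference: 1100.7511 − 1089.58 = 11.1711, i.e. 11.17 to two decimal places.
The low-risk type prefers to separate.

11.17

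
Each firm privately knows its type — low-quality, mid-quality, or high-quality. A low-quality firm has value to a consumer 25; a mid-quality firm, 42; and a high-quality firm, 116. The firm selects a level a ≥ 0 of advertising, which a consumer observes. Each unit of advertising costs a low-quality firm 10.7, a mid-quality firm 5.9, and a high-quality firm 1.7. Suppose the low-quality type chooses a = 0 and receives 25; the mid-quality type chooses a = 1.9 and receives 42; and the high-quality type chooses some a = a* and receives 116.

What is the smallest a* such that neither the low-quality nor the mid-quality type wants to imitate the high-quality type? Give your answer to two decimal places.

Mid-quality type (on-path payoff 42 − 5.9×1.9 = 30.79) won't mimic when 30.79 ≥ 116 − 5.9·a*, i.e. a* ≥ 14.44.
Low-quality type (on-path payoff 25) won't mimic when 25 ≥ 116 − 10.7·a*, i.e. a* ≥ 8.50.
Both must hold, so a* = max(8.50, 14.44) = 14.44. The mid-quality type's constraint binds.

14.44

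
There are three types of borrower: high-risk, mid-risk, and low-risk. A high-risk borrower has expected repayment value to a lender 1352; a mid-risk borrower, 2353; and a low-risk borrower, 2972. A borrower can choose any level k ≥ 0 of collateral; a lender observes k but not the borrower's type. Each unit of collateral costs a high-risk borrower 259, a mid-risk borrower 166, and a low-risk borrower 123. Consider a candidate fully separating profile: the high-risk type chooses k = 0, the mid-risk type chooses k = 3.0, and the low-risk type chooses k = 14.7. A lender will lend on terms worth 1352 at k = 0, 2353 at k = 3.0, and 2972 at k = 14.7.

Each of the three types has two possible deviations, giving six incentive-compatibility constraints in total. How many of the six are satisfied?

3

Low-risk (own payoff 2972 − 123×14.7 = 1163.9): to k=0 gives 1352 → profitable ✗; to k=3.0 gives 2353 − 123×3.0 = 1984 → profitable ✗.
Mid-risk (own payoff 2353 − 166×3.0 = 1855): to k=0 gives 1352 → no gain ✓; to k=14.7 gives 2972 − 166×14.7 = 531.8 → no gain ✓.
High-risk (own payoff 1352): to k=3.0 gives 2353 − 259×3.0 = 1576 → profitable ✗; to k=14.7 gives 2972 − 259×14.7 = -835.3 → no gain ✓.
3 of the 6 constraints hold; not an equilibrium.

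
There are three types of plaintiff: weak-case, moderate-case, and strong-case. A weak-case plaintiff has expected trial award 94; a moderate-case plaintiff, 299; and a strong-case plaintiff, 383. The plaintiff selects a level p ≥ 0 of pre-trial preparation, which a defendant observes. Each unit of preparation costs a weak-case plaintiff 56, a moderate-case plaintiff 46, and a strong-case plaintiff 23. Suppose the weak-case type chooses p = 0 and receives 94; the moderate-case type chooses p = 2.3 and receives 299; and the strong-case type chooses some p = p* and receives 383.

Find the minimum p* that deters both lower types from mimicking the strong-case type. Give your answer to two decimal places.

Weak-case type (on-path payoff 94) won't mimic when 94 ≥ 383 − 56·p*, i.e. p* ≥ 5.16.
Moderate-case type (on-path payoff 299 − 46×2.3 = 193.2) won't mimic when 193.2 ≥ 383 − 46·p*, i.e. p* ≥ 4.13.
Both must hold, so p* = max(5.16, 4.13) = 5.16. The weak-case type's constraint binds.

5.16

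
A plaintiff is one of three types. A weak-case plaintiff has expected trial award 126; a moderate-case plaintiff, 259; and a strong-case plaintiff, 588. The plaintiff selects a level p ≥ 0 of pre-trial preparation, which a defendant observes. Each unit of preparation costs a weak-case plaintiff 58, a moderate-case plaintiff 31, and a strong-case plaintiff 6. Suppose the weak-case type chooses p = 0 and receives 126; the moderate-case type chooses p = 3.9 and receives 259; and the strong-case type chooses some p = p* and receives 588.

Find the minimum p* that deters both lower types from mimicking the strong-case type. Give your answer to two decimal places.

Moderate-case type (on-path payoff 259 − 31×3.9 = 138.1) won't mimic when 138.1 ≥ 588 − 31·p*, i.e. p* ≥ 14.51.
Weak-case type (on-path payoff 126) won't mimic when 126 ≥ 588 − 58·p*, i.e. p* ≥ 7.97.
Both must hold, so p* = max(7.97, 14.51) = 14.51. The moderate-case type's constraint binds.

14.51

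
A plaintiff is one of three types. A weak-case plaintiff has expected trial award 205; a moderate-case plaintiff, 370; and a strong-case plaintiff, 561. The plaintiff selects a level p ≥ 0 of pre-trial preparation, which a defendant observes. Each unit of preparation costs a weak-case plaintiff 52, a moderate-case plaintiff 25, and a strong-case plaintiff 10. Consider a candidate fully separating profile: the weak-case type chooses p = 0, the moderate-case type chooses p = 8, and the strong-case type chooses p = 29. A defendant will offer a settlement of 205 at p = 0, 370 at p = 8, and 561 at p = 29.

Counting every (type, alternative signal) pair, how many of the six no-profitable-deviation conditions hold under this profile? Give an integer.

Weak-case (own payoff 205): to p=8 gives 370 − 52×8 = -46 → no gain ✓; to p=29 gives 561 − 52×29 = -947 → no gain ✓.
Moderate-case (own payoff 370 − 25×8 = 170): to p=0 gives 205 → profitable ✗; to p=29 gives 561 − 25×29 = -164 → no gain ✓.
Strong-case (own payoff 561 − 10×29 = 271): to p=0 gives 205 → no gain ✓; to p=8 gives 370 − 10×8 = 290 → profitable ✗.
4 of the 6 constraints hold; not an equilibrium.

4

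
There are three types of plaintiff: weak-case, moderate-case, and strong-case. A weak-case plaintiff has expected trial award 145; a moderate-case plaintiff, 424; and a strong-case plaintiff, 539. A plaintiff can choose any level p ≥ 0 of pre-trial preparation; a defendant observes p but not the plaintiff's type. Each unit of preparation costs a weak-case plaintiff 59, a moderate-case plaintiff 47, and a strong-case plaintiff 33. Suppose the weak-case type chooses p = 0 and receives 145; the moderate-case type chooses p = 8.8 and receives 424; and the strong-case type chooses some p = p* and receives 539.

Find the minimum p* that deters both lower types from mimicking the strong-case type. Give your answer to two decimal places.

Moderate-case type (on-path payoff 424 − 47×8.8 = 10.4) won't mimic when 10.4 ≥ 539 − 47·p*, i.e. p* ≥ 11.25.
Weak-case type (on-path payoff 145) won't mimic when 145 ≥ 539 − 59·p*, i.e. p* ≥ 6.68.
Both must hold, so p* = max(6.68, 11.25) = 11.25. The moderate-case type's constraint binds.

11.25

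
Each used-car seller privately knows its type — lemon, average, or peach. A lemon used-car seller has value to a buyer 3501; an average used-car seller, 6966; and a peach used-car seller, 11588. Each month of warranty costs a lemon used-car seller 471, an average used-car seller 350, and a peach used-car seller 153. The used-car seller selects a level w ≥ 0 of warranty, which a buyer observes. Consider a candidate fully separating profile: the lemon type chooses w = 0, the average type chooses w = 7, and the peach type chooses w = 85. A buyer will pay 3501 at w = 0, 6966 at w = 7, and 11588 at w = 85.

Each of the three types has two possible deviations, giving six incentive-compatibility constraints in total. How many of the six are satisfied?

Average (own payoff 6966 − 350×7 = 4516): to w=0 gives 3501 → no gain ✓; to w=85 gives 11588 − 350×85 = -18162 → no gain ✓.
Peach (own payoff 11588 − 153×85 = -1417): to w=0 gives 3501 → profitable ✗; to w=7 gives 6966 − 153×7 = 5895 → profitable ✗.
Lemon (own payoff 3501): to w=7 gives 6966 − 471×7 = 3669 → profitable ✗; to w=85 gives 11588 − 471×85 = -28447 → no gain ✓.
3 of the 6 constraints hold; not an equilibrium.

3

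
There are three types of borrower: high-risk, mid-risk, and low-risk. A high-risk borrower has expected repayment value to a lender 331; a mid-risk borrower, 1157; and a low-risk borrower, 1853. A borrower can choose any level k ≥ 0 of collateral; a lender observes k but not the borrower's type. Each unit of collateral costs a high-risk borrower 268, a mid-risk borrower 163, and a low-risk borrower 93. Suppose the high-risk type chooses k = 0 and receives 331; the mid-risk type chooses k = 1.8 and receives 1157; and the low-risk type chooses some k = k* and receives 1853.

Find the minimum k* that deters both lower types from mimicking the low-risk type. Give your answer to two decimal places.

6.07

Mid-risk type (on-path payoff 1157 − 163×1.8 = 863.6) won't mimic when 863.6 ≥ 1853 − 163·k*, i.e. k* ≥ 6.07.
High-risk type (on-path payoff 331) won't mimic when 331 ≥ 1853 − 268·k*, i.e. k* ≥ 5.68.
Both must hold, so k* = max(5.68, 6.07) = 6.07. The mid-risk type's constraint binds.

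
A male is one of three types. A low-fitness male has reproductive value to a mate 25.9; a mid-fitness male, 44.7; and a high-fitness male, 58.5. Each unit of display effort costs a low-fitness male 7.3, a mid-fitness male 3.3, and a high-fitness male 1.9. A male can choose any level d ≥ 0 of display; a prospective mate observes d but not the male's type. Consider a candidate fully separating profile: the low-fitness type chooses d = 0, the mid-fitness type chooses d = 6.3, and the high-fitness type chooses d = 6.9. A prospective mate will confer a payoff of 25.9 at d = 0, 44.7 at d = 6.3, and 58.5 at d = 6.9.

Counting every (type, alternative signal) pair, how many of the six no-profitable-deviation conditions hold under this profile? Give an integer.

Mid-fitness (own payoff 44.7 − 3.3×6.3 = 23.91): to d=0 gives 25.9 → profitable ✗; to d=6.9 gives 58.5 − 3.3×6.9 = 35.73 → profitable ✗.
High-fitness (own payoff 58.5 − 1.9×6.9 = 45.39): to d=0 gives 25.9 → no gain ✓; to d=6.3 gives 44.7 − 1.9×6.3 = 32.73 → no gain ✓.
Low-fitness (own payoff 25.9): to d=6.3 gives 44.7 − 7.3×6.3 = -1.29 → no gain ✓; to d=6.9 gives 58.5 − 7.3×6.9 = 8.13 → no gain ✓.
4 of the 6 constraints hold; not an equilibrium.

4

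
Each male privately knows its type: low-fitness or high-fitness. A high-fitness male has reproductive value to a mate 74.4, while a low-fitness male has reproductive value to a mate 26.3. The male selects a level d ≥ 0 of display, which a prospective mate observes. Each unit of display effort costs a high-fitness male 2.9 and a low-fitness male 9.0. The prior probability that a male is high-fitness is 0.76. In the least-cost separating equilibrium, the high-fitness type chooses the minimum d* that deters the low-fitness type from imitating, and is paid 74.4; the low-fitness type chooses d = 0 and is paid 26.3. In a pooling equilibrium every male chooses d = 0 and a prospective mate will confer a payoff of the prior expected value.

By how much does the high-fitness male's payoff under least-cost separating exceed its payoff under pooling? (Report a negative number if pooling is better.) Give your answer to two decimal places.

Least-cost separating signal: d* solves 26.3 = 74.4 − 9.0·d*, so d* = (74.4 − 26.3)/9.0 ≈ 5.3444.
High-fitness type's separating payoff: 74.4 − 2.9 × d* = 74.4 − 2.9 × (74.4 − 26.3)/9.0 = 74.4 − 139.49/9.0 ≈ 58.9011.
Pooling payoff: 0.76 × 74.4 + 0.24 × 26.3 = 62.856.
Difference: 58.9011 − 62.856 = -3.9549, i.e. -3.95 to two decimal places.
The high-fitness type would prefer the pooling outcome.

-3.95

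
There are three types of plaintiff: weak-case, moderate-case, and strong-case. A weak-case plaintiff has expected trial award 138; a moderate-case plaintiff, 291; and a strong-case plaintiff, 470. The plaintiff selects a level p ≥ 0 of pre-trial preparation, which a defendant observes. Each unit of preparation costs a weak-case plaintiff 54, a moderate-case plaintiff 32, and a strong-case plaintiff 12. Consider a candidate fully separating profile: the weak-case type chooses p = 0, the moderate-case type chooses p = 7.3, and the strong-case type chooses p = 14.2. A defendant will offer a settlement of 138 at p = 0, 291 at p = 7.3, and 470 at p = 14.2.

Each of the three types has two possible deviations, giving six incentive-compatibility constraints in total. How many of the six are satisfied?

5

Strong-case (own payoff 470 − 12×14.2 = 299.6): to p=0 gives 138 → no gain ✓; to p=7.3 gives 291 − 12×7.3 = 203.4 → no gain ✓.
Moderate-case (own payoff 291 − 32×7.3 = 57.4): to p=0 gives 138 → profitable ✗; to p=14.2 gives 470 − 32×14.2 = 15.6 → no gain ✓.
Weak-case (own payoff 138): to p=7.3 gives 291 − 54×7.3 = -103.2 → no gain ✓; to p=14.2 gives 470 − 54×14.2 = -296.8 → no gain ✓.
5 of the 6 constraints hold; not an equilibrium.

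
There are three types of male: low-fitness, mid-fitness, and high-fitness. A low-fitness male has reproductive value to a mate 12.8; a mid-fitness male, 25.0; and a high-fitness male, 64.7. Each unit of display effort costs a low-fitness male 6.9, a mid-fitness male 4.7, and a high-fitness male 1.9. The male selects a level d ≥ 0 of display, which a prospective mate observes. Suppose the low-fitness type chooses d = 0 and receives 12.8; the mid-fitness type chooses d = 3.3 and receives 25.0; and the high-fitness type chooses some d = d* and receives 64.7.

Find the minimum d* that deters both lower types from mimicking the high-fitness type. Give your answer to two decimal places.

11.75

Low-fitness type (on-path payoff 12.8) won't mimic when 12.8 ≥ 64.7 − 6.9·d*, i.e. d* ≥ 7.52.
Mid-fitness type (on-path payoff 25.0 − 4.7×3.3 = 9.49) won't mimic when 9.49 ≥ 64.7 − 4.7·d*, i.e. d* ≥ 11.75.
Both must hold, so d* = max(7.52, 11.75) = 11.75. The mid-fitness type's constraint binds.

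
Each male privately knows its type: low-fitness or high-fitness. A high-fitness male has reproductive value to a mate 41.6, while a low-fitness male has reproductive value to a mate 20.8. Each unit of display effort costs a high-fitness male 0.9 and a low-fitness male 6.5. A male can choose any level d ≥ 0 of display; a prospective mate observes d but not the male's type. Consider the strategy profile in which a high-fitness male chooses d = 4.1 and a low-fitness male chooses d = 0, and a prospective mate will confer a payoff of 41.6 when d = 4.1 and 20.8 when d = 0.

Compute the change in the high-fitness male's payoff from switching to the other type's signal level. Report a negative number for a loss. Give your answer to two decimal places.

Playing d = 4.1 the high-fitness male receives 41.6 − 0.9 × 4.1 = 37.91.
Deviating to d = 0 yields 20.8 instead.
Gain from deviating: 20.8 − 37.91 = -17.11.
The gain is negative, so the high-fitness type's incentive-compatibility constraint is satisfied.

-17.11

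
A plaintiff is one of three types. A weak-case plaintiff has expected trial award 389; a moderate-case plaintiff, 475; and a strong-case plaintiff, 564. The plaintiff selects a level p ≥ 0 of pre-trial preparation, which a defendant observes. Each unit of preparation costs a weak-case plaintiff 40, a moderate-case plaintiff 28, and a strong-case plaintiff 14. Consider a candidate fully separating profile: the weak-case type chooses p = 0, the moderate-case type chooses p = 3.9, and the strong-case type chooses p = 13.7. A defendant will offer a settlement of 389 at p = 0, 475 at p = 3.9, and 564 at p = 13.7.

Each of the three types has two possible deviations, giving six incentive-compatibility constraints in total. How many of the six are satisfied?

Weak-case (own payoff 389): to p=3.9 gives 475 − 40×3.9 = 319 → no gain ✓; to p=13.7 gives 564 − 40×13.7 = 16 → no gain ✓.
Moderate-case (own payoff 475 − 28×3.9 = 365.8): to p=0 gives 389 → profitable ✗; to p=13.7 gives 564 − 28×13.7 = 180.4 → no gain ✓.
Strong-case (own payoff 564 − 14×13.7 = 372.2): to p=0 gives 389 → profitable ✗; to p=3.9 gives 475 − 14×3.9 = 420.4 → profitable ✗.
3 of the 6 constraints hold; not an equilibrium.

3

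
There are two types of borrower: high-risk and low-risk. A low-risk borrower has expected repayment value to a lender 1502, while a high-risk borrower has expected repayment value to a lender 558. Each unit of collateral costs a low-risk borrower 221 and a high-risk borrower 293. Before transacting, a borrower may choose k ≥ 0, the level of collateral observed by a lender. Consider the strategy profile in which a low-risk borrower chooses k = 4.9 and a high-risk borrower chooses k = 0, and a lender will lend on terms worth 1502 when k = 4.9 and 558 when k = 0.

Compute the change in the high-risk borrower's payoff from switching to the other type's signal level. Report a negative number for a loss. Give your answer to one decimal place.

-491.7

Playing k = 0 the high-risk borrower receives 558.
Deviating to k = 4.9 brings payment 1502 at cost 293 × 4.9 = 1435.7, netting 66.3.
Gain from deviating: 66.3 − 558 = -491.7.
The gain is negative, so the high-risk type's incentive-compatibility constraint is satisfied.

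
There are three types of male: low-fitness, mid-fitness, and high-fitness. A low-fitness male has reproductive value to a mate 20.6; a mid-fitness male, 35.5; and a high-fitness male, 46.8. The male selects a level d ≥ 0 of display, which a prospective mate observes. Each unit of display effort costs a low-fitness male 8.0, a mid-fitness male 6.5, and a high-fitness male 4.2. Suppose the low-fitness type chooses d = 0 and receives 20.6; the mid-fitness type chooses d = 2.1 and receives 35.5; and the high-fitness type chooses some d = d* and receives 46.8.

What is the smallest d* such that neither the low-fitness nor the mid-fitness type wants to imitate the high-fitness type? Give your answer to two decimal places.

Low-fitness type (on-path payoff 20.6) won't mimic when 20.6 ≥ 46.8 − 8.0·d*, i.e. d* ≥ 3.28.
Mid-fitness type (on-path payoff 35.5 − 6.5×2.1 = 21.85) won't mimic when 21.85 ≥ 46.8 − 6.5·d*, i.e. d* ≥ 3.84.
Both must hold, so d* = max(3.28, 3.84) = 3.84. The mid-fitness type's constraint binds.

3.84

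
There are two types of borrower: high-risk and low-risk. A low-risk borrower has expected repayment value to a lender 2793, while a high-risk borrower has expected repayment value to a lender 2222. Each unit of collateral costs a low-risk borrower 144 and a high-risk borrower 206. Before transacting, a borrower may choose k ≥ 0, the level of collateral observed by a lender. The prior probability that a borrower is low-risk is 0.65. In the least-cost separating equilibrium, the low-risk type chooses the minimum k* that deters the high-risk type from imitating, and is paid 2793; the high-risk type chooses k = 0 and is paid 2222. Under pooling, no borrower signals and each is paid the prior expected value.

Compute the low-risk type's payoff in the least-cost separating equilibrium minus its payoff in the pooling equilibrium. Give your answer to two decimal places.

-199.30

Least-cost separating signal: k* solves 2222 = 2793 − 206·k*, so k* = (2793 − 2222)/206 ≈ 2.7718.
Low-risk type's separating payoff: 2793 − 144 × k* = 2793 − 144 × (2793 − 2222)/206 = 2793 − 82224/206 ≈ 2393.8544.
Pooling payoff: 0.65 × 2793 + 0.35 × 2222 = 2593.15.
Difference: 2393.8544 − 2593.15 = -199.2956, i.e. -199.30 to two decimal places.
The low-risk type would prefer the pooling outcome.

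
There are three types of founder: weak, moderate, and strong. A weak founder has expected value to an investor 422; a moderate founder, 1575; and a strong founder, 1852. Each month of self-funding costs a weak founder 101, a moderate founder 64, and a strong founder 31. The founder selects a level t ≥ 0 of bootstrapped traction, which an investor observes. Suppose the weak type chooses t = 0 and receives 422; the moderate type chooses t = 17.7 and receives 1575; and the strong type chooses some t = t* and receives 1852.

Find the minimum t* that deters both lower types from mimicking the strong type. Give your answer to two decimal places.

Weak type (on-path payoff 422) won't mimic when 422 ≥ 1852 − 101·t*, i.e. t* ≥ 14.16.
Moderate type (on-path payoff 1575 − 64×17.7 = 442.2) won't mimic when 442.2 ≥ 1852 − 64·t*, i.e. t* ≥ 22.03.
Both must hold, so t* = max(14.16, 22.03) = 22.03. The moderate type's constraint binds.

22.03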